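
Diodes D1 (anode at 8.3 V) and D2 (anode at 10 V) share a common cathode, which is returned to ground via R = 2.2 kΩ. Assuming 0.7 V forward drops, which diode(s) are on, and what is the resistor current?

Only D2 conducts; I_R ≈ 4.2 mA

Assume both conduct. Then node N would need to be at both 8.3−0.7 = 7.6 V and 10−0.7 = 9.3 V, which is impossible.
Assume only D2 conducts: V_N = 10 − 0.7 = 9.3 V, so I_R = 9.3/2.2 = 4.23 mA.
Check D1: its anode-to-cathode voltage is 8.3 − 9.3 = -1 V < 0.7 V, so it is off. The assumption is consistent.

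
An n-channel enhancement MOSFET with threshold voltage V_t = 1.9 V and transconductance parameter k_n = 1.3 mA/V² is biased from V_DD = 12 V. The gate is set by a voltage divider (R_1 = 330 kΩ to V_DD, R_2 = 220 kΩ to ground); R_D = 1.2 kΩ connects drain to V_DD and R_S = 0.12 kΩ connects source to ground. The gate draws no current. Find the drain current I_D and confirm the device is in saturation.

I_D ≈ 3.9 mA

V_G = V_DD·R_2/(R_1+R_2) = 12×220/550 = 4.8 V.
Assume saturation: I_D = (k_n/2)(V_GS − V_t)² with V_GS = V_G − I_D·R_S = 4.8 − 0.12·I_D.
Substituting gives 0.00936·I_D² − 1.45·I_D + 5.47 = 0, with roots I_D = 3.86 or 151 mA.
The root I_D = 151 mA gives V_GS = -13.4 V ≤ V_t, so take I_D = 3.86 mA.
Then V_GS = 4.34 V and V_DS = V_DD − I_D(R_D+R_S) = 12 − 3.86×1.32 = 6.91 V.
Saturation requires V_DS ≥ V_GS − V_t = 2.44 V; 6.91 ≥ 2.44 ✓.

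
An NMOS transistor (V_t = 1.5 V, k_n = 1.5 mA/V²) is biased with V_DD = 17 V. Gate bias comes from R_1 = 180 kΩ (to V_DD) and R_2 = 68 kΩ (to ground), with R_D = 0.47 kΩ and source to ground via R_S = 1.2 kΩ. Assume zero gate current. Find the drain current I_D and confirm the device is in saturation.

I_D ≈ 1.5 mA

V_G = V_DD·R_2/(R_1+R_2) = 17×68/248 = 4.66 V.
Assume saturation: I_D = (k_n/2)(V_GS − V_t)² with V_GS = V_G − I_D·R_S = 4.66 − 1.2·I_D.
Substituting gives 1.08·I_D² − 6.69·I_D + 7.5 = 0, with roots I_D = 1.47 or 4.73 mA.
The root I_D = 4.73 mA gives V_GS = -1.01 V ≤ V_t, so take I_D = 1.47 mA.
Then V_GS = 2.9 V and V_DS = V_DD − I_D(R_D+R_S) = 17 − 1.47×1.67 = 14.5 V.
Saturation requires V_DS ≥ V_GS − V_t = 1.4 V; 14.5 ≥ 1.4 ✓.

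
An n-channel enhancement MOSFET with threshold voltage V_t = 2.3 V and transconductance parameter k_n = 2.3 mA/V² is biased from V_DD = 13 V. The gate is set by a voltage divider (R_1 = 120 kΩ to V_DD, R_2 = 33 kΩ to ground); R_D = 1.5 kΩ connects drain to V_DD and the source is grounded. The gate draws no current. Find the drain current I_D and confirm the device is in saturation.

V_G = V_DD·R_2/(R_1+R_2) = 13×33/153 = 2.8 V. With the source grounded, V_GS = V_G = 2.8 V.
Assume saturation: I_D = (k_n/2)(V_GS − V_t)² = (2.3/2)×(2.8 − 2.3)² = 1.15×0.504² = 0.292 mA.
V_DS = V_DD − I_D·R_D = 13 − 0.292×1.5 = 12.6 V.
Saturation requires V_DS ≥ V_GS − V_t = 0.504 V; 12.6 ≥ 0.504 ✓.

I_D ≈ 0.29 mA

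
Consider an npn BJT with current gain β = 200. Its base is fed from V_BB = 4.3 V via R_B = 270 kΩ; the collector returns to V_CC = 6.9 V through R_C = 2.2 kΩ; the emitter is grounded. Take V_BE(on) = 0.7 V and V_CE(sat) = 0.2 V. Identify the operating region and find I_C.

active; I_C ≈ 2.7 mA

Assume active. Base-emitter loop: I_B = (V_BB − V_BE)/R_B = (4.3 − 0.7)/270 = 0.0133 mA.
I_C = β·I_B = 200×0.0133 = 2.67 mA.
V_CE = V_CC − I_C·R_C = 6.9 − 2.67×2.2 = 1.03 V > V_CE(sat), so the active-region assumption holds.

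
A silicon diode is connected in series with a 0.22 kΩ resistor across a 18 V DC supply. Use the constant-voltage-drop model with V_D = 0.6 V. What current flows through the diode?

I ≈ 79 mA

KVL around the loop: 18 = V_D + I·R = 0.6 + I × 0.22 kΩ.
So I = (18 − 0.6) / 0.22 kΩ = 17.4 / 0.22 = 79.1 mA.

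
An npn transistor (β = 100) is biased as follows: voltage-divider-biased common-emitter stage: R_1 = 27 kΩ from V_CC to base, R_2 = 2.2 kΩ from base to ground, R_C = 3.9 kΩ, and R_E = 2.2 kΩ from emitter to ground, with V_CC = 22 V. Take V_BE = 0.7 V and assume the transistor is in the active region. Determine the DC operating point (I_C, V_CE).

Thevenize the base divider: V_Th = V_CC·R_2/(R_1+R_2) = 22×2.2/29.2 = 1.66 V, R_Th = R_1‖R_2 = 2.03 kΩ.
Base-emitter loop: V_Th = I_B·R_Th + V_BE + (β+1)I_B·R_E, so I_B = (1.66 − 0.7) / (2.03 + 101×2.2) = 0.00427 mA.
I_C = β·I_B = 100×0.00427 = 0.427 mA, and I_E = (β+1)I_B = 0.431 mA.
V_CE = V_CC − I_C·R_C − I_E·R_E = 22 − 0.427×3.9 − 0.431×2.2 = 19.4 V.
V_CE = 19.4 V > 0.2 V confirms active-region operation.

I_C ≈ 0.43 mA, V_CE ≈ 19 V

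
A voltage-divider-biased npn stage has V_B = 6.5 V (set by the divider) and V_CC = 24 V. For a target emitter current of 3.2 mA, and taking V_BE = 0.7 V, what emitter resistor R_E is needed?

V_E = V_B − V_BE = 6.5 − 0.7 = 5.8 V.
R_E = V_E / I_E = 5.8 / 3.2 = 1.81 kΩ.

R_E ≈ 1.8 kΩ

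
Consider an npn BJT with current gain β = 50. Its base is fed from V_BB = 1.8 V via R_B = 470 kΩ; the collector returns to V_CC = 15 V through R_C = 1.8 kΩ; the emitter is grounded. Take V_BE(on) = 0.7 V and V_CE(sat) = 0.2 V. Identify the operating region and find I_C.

Assume active. Base-emitter loop: I_B = (V_BB − V_BE)/R_B = (1.8 − 0.7)/470 = 0.00234 mA.
I_C = β·I_B = 50×0.00234 = 0.117 mA.
V_CE = V_CC − I_C·R_C = 15 − 0.117×1.8 = 14.8 V > V_CE(sat), so the active-region assumption holds.

active; I_C ≈ 0.12 mA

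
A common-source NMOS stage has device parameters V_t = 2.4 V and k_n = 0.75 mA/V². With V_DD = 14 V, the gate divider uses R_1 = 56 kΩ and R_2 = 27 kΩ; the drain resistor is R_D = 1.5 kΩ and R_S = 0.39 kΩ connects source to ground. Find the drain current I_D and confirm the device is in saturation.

I_D ≈ 1.1 mA

V_G = V_DD·R_2/(R_1+R_2) = 14×27/83 = 4.55 V.
Assume saturation: I_D = (k_n/2)(V_GS − V_t)² with V_GS = V_G − I_D·R_S = 4.55 − 0.39·I_D.
Substituting gives 0.057·I_D² − 1.63·I_D + 1.74 = 0, with roots I_D = 1.11 or 27.5 mA.
The root I_D = 27.5 mA gives V_GS = -6.16 V ≤ V_t, so take I_D = 1.11 mA.
Then V_GS = 4.12 V and V_DS = V_DD − I_D(R_D+R_S) = 14 − 1.11×1.89 = 11.9 V.
Saturation requires V_DS ≥ V_GS − V_t = 1.72 V; 11.9 ≥ 1.72 ✓.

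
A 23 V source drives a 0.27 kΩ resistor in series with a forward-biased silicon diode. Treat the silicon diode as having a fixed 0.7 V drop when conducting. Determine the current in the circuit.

KVL around the loop: 23 = V_D + I·R = 0.7 + I × 0.27 kΩ.
So I = (23 − 0.7) / 0.27 kΩ = 22.3 / 0.27 = 82.6 mA.

I ≈ 83 mA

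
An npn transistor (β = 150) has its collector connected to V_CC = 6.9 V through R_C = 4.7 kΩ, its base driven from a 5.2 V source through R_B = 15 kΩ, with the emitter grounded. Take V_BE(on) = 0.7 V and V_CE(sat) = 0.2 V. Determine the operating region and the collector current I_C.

Assume active: I_B = (5.2 − 0.7)/15 = 0.3 mA, giving I_C = β·I_B = 45 mA.
But then V_CE = 6.9 − 45×4.7 = -205 V < V_CE(sat) = 0.2 V — impossible in the active region.
So the transistor is saturated. With V_CE = 0.2 V, I_C = (V_CC − 0.2)/R_C = 6.7/4.7 = 1.43 mA.
Check: β·I_B = 45 mA > I_C = 1.43 mA, confirming saturation.

saturation; I_C ≈ 1.4 mA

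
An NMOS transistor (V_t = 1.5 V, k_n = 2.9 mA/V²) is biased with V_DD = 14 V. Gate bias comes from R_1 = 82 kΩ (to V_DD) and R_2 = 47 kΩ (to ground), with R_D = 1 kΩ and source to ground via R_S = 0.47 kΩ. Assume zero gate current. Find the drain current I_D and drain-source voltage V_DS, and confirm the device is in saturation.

I_D ≈ 4.1 mA, V_DS ≈ 8 V

V_G = V_DD·R_2/(R_1+R_2) = 14×47/129 = 5.1 V.
Assume saturation: I_D = (k_n/2)(V_GS − V_t)² with V_GS = V_G − I_D·R_S = 5.1 − 0.47·I_D.
Substituting gives 0.32·I_D² − 5.91·I_D + 18.8 = 0, with roots I_D = 4.09 or 14.4 mA.
The root I_D = 14.4 mA gives V_GS = -1.65 V ≤ V_t, so take I_D = 4.09 mA.
Then V_GS = 3.18 V and V_DS = V_DD − I_D(R_D+R_S) = 14 − 4.09×1.47 = 7.99 V.
Saturation requires V_DS ≥ V_GS − V_t = 1.68 V; 7.99 ≥ 1.68 ✓.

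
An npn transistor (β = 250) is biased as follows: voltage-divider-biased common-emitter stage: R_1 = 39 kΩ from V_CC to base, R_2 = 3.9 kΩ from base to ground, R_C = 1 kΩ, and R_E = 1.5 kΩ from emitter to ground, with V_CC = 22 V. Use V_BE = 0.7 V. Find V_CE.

V_CE ≈ 20 V

Thevenize the base divider: V_Th = V_CC·R_2/(R_1+R_2) = 22×3.9/42.9 = 2 V, R_Th = R_1‖R_2 = 3.55 kΩ.
Base-emitter loop: V_Th = I_B·R_Th + V_BE + (β+1)I_B·R_E, so I_B = (2 − 0.7) / (3.55 + 251×1.5) = 0.00342 mA.
I_C = β·I_B = 250×0.00342 = 0.855 mA, and I_E = (β+1)I_B = 0.859 mA.
V_CE = V_CC − I_C·R_C − I_E·R_E = 22 − 0.855×1 − 0.859×1.5 = 19.9 V.
V_CE = 19.9 V > 0.2 V confirms active-region operation.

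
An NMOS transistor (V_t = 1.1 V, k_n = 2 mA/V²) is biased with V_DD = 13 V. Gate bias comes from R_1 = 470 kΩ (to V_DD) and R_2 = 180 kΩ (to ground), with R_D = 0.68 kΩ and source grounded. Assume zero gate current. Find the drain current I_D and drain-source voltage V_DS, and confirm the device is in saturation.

I_D ≈ 6.2 mA, V_DS ≈ 8.8 V

V_G = V_DD·R_2/(R_1+R_2) = 13×180/650 = 3.6 V. With the source grounded, V_GS = V_G = 3.6 V.
Assume saturation: I_D = (k_n/2)(V_GS − V_t)² = (2/2)×(3.6 − 1.1)² = 1×2.5² = 6.25 mA.
V_DS = V_DD − I_D·R_D = 13 − 6.25×0.68 = 8.75 V.
Saturation requires V_DS ≥ V_GS − V_t = 2.5 V; 8.75 ≥ 2.5 ✓.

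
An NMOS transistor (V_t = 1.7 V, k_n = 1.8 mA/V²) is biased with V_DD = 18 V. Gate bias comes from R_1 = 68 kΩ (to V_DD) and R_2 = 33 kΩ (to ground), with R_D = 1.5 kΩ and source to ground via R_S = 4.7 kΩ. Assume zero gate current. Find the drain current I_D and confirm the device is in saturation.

I_D ≈ 0.7 mA

V_G = V_DD·R_2/(R_1+R_2) = 18×33/101 = 5.88 V.
Assume saturation: I_D = (k_n/2)(V_GS − V_t)² with V_GS = V_G − I_D·R_S = 5.88 − 4.7·I_D.
Substituting gives 19.9·I_D² − 36.4·I_D + 15.7 = 0, with roots I_D = 0.702 or 1.13 mA.
The root I_D = 1.13 mA gives V_GS = 0.581 V ≤ V_t, so take I_D = 0.702 mA.
Then V_GS = 2.58 V and V_DS = V_DD − I_D(R_D+R_S) = 18 − 0.702×6.2 = 13.6 V.
Saturation requires V_DS ≥ V_GS − V_t = 0.883 V; 13.6 ≥ 0.883 ✓.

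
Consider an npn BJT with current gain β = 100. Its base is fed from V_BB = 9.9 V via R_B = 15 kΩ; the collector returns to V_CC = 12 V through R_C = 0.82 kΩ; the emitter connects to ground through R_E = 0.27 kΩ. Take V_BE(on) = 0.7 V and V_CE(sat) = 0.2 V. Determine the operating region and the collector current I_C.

saturation; I_C ≈ 11 mA

Assume active: I_B = (9.9 − 0.7)/(15 + 101×0.27) = 0.218 mA, I_C = β·I_B = 21.8 mA.
Then V_CE = 12 − 21.8×0.82 − 22×0.27 = -11.8 V < 0.2 V — the active assumption fails.
Re-solve with V_CE = 0.2 V. KCL at the emitter: V_E/R_E = (V_BB−0.7−V_E)/R_B + (V_CC−0.2−V_E)/R_C, giving V_E = 3.01 V.
I_C = (V_CC − 0.2 − V_E)/R_C = (11.8 − 3.01)/0.82 = 10.7 mA.
Check: I_B = (9.2 − 3.01)/15 = 0.413 mA, and β·I_B = 41.3 mA > I_C, confirming saturation.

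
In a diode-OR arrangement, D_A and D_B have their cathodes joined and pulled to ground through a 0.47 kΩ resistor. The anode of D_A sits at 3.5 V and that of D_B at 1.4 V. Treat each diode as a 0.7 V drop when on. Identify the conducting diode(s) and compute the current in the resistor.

Assume both conduct. Then node N would need to be at both 3.5−0.7 = 2.8 V and 1.4−0.7 = 0.7 V, which is impossible.
Assume only D_A conducts: V_N = 3.5 − 0.7 = 2.8 V, so I_R = 2.8/0.47 = 5.96 mA.
Check D_B: its anode-to-cathode voltage is 1.4 − 2.8 = -1.4 V < 0.7 V, so it is off. The assumption is consistent.

Only D_A conducts; I_R ≈ 6 mA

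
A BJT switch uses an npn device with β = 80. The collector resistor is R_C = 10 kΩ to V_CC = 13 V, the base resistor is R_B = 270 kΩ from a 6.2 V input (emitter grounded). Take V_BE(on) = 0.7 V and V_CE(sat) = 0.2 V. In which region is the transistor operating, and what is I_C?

saturation; I_C ≈ 1.3 mA

Assume active: I_B = (6.2 − 0.7)/270 = 0.0204 mA, giving I_C = β·I_B = 1.63 mA.
But then V_CE = 13 − 1.63×10 = -3.3 V < V_CE(sat) = 0.2 V — impossible in the active region.
So the transistor is saturated. With V_CE = 0.2 V, I_C = (V_CC − 0.2)/R_C = 12.8/10 = 1.28 mA.
Check: β·I_B = 1.63 mA > I_C = 1.28 mA, confirming saturation.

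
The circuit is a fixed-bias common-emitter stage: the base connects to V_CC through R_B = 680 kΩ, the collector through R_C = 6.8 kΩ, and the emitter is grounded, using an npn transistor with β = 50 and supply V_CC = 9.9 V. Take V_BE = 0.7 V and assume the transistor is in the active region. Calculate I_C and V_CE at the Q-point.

Base loop: V_CC = I_B·R_B + V_BE, so I_B = (9.9 − 0.7)/680 kΩ = 0.0135 mA.
In the active region I_C = β·I_B = 50 × 0.0135 = 0.676 mA.
Collector loop: V_CE = V_CC − I_C·R_C = 9.9 − 0.676×6.8 = 5.3 V.
Since V_CE = 5.3 V > V_CE(sat) ≈ 0.2 V, the transistor is in the active region as assumed.

I_C ≈ 0.68 mA, V_CE ≈ 5.3 V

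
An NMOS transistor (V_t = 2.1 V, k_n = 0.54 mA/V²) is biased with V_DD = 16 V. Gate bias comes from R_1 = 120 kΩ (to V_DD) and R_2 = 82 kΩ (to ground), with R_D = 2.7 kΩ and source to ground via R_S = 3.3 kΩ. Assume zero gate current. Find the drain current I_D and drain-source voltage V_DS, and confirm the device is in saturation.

I_D ≈ 0.81 mA, V_DS ≈ 11 V

V_G = V_DD·R_2/(R_1+R_2) = 16×82/202 = 6.5 V.
Assume saturation: I_D = (k_n/2)(V_GS − V_t)² with V_GS = V_G − I_D·R_S = 6.5 − 3.3·I_D.
Substituting gives 2.94·I_D² − 8.83·I_D + 5.22 = 0, with roots I_D = 0.808 or 2.2 mA.
The root I_D = 2.2 mA gives V_GS = -0.752 V ≤ V_t, so take I_D = 0.808 mA.
Then V_GS = 3.83 V and V_DS = V_DD − I_D(R_D+R_S) = 16 − 0.808×6 = 11.2 V.
Saturation requires V_DS ≥ V_GS − V_t = 1.73 V; 11.2 ≥ 1.73 ✓.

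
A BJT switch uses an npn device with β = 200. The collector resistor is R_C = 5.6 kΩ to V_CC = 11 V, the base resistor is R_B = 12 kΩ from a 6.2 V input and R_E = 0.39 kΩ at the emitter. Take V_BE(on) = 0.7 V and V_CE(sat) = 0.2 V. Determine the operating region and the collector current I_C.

saturation; I_C ≈ 1.8 mA

Assume active: I_B = (6.2 − 0.7)/(12 + 201×0.39) = 0.0608 mA, I_C = β·I_B = 12.2 mA.
Then V_CE = 11 − 12.2×5.6 − 12.2×0.39 = -61.9 V < 0.2 V — the active assumption fails.
Re-solve with V_CE = 0.2 V. KCL at the emitter: V_E/R_E = (V_BB−0.7−V_E)/R_B + (V_CC−0.2−V_E)/R_C, giving V_E = 0.845 V.
I_C = (V_CC − 0.2 − V_E)/R_C = (10.8 − 0.845)/5.6 = 1.78 mA.
Check: I_B = (5.5 − 0.845)/12 = 0.388 mA, and β·I_B = 77.6 mA > I_C, confirming saturation.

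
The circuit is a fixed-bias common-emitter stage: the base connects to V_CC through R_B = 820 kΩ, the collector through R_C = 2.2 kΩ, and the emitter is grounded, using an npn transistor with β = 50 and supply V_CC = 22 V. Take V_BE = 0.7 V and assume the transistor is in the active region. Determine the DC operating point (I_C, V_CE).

Base loop: V_CC = I_B·R_B + V_BE, so I_B = (22 − 0.7)/820 kΩ = 0.026 mA.
In the active region I_C = β·I_B = 50 × 0.026 = 1.3 mA.
Collector loop: V_CE = V_CC − I_C·R_C = 22 − 1.3×2.2 = 19.1 V.
Since V_CE = 19.1 V > V_CE(sat) ≈ 0.2 V, the transistor is in the active region as assumed.

I_C ≈ 1.3 mA, V_CE ≈ 19 V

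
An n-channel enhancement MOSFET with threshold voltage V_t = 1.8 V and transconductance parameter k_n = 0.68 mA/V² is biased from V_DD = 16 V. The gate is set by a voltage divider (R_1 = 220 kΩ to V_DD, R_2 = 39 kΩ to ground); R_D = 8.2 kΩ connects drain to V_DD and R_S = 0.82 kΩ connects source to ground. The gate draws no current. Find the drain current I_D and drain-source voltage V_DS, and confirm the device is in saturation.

V_G = V_DD·R_2/(R_1+R_2) = 16×39/259 = 2.41 V.
Assume saturation: I_D = (k_n/2)(V_GS − V_t)² with V_GS = V_G − I_D·R_S = 2.41 − 0.82·I_D.
Substituting gives 0.229·I_D² − 1.34·I_D + 0.126 = 0, with roots I_D = 0.0958 or 5.76 mA.
The root I_D = 5.76 mA gives V_GS = -2.32 V ≤ V_t, so take I_D = 0.0958 mA.
Then V_GS = 2.33 V and V_DS = V_DD − I_D(R_D+R_S) = 16 − 0.0958×9.02 = 15.1 V.
Saturation requires V_DS ≥ V_GS − V_t = 0.531 V; 15.1 ≥ 0.531 ✓.

I_D ≈ 0.096 mA, V_DS ≈ 15 V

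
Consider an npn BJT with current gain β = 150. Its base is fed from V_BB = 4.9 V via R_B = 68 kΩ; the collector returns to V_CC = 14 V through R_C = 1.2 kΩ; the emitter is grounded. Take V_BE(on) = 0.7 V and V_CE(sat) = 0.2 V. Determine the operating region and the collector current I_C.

active; I_C ≈ 9.3 mA

Assume active. Base-emitter loop: I_B = (V_BB − V_BE)/R_B = (4.9 − 0.7)/68 = 0.0618 mA.
I_C = β·I_B = 150×0.0618 = 9.26 mA.
V_CE = V_CC − I_C·R_C = 14 − 9.26×1.2 = 2.88 V > V_CE(sat), so the active-region assumption holds.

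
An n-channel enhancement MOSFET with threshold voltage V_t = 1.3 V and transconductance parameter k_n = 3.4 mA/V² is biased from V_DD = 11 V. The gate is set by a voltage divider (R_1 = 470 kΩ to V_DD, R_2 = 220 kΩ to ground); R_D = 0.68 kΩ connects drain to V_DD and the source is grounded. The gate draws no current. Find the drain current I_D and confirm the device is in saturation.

V_G = V_DD·R_2/(R_1+R_2) = 11×220/690 = 3.51 V. With the source grounded, V_GS = V_G = 3.51 V.
Assume saturation: I_D = (k_n/2)(V_GS − V_t)² = (3.4/2)×(3.51 − 1.3)² = 1.7×2.21² = 8.28 mA.
V_DS = V_DD − I_D·R_D = 11 − 8.28×0.68 = 5.37 V.
Saturation requires V_DS ≥ V_GS − V_t = 2.21 V; 5.37 ≥ 2.21 ✓.

I_D ≈ 8.3 mA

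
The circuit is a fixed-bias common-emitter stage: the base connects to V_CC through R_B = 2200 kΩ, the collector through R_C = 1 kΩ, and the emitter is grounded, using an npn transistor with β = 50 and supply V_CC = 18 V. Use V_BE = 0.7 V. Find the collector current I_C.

Base loop: V_CC = I_B·R_B + V_BE, so I_B = (18 − 0.7)/2200 kΩ = 0.00786 mA.
In the active region I_C = β·I_B = 50 × 0.00786 = 0.393 mA.
Collector loop: V_CE = V_CC − I_C·R_C = 18 − 0.393×1 = 17.6 V.
Since V_CE = 17.6 V > V_CE(sat) ≈ 0.2 V, the transistor is in the active region as assumed.

I_C ≈ 0.39 mA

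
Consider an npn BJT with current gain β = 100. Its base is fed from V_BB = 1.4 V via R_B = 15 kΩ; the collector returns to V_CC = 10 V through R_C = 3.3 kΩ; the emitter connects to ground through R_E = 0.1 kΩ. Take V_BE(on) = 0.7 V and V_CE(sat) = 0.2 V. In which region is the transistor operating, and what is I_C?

Assume active. Base-emitter loop: I_B = (V_BB − V_BE)/(R_B + (β+1)R_E) = (1.4 − 0.7)/(15 + 101×0.1) = 0.0279 mA.
I_C = β·I_B = 100×0.0279 = 2.79 mA.
V_CE = V_CC − I_C·R_C − I_E·R_E = 10 − 2.79×3.3 − 2.82×0.1 = 0.515 V > V_CE(sat), so the active-region assumption holds.

active; I_C ≈ 2.8 mA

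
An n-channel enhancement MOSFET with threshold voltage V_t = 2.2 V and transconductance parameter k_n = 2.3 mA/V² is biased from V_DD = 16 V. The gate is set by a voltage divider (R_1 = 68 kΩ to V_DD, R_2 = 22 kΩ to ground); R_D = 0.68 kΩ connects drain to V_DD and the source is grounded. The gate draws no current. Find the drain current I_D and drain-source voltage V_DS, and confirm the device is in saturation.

V_G = V_DD·R_2/(R_1+R_2) = 16×22/90 = 3.91 V. With the source grounded, V_GS = V_G = 3.91 V.
Assume saturation: I_D = (k_n/2)(V_GS − V_t)² = (2.3/2)×(3.91 − 2.2)² = 1.15×1.71² = 3.37 mA.
V_DS = V_DD − I_D·R_D = 16 − 3.37×0.68 = 13.7 V.
Saturation requires V_DS ≥ V_GS − V_t = 1.71 V; 13.7 ≥ 1.71 ✓.

I_D ≈ 3.4 mA, V_DS ≈ 14 V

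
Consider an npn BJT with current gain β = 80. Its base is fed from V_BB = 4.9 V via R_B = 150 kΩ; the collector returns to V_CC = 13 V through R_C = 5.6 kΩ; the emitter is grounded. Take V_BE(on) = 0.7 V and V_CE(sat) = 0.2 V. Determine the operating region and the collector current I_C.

Assume active. Base-emitter loop: I_B = (V_BB − V_BE)/R_B = (4.9 − 0.7)/150 = 0.028 mA.
I_C = β·I_B = 80×0.028 = 2.24 mA.
V_CE = V_CC − I_C·R_C = 13 − 2.24×5.6 = 0.456 V > V_CE(sat), so the active-region assumption holds.

active; I_C ≈ 2.2 mA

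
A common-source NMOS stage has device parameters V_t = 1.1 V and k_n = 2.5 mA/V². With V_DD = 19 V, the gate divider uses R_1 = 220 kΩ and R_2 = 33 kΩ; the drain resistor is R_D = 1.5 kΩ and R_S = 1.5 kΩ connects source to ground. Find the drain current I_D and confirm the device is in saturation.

V_G = V_DD·R_2/(R_1+R_2) = 19×33/253 = 2.48 V.
Assume saturation: I_D = (k_n/2)(V_GS − V_t)² with V_GS = V_G − I_D·R_S = 2.48 − 1.5·I_D.
Substituting gives 2.81·I_D² − 6.17·I_D + 2.37 = 0, with roots I_D = 0.498 or 1.7 mA.
The root I_D = 1.7 mA gives V_GS = -0.0645 V ≤ V_t, so take I_D = 0.498 mA.
Then V_GS = 1.73 V and V_DS = V_DD − I_D(R_D+R_S) = 19 − 0.498×3 = 17.5 V.
Saturation requires V_DS ≥ V_GS − V_t = 0.631 V; 17.5 ≥ 0.631 ✓.

I_D ≈ 0.5 mA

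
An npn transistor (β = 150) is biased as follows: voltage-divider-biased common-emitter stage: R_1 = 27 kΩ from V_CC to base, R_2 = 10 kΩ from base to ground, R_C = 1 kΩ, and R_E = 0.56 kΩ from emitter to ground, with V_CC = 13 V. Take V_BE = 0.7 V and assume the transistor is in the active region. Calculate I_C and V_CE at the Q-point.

I_C ≈ 4.6 mA, V_CE ≈ 5.8 V

Thevenize the base divider: V_Th = V_CC·R_2/(R_1+R_2) = 13×10/37 = 3.51 V, R_Th = R_1‖R_2 = 7.3 kΩ.
Base-emitter loop: V_Th = I_B·R_Th + V_BE + (β+1)I_B·R_E, so I_B = (3.51 − 0.7) / (7.3 + 151×0.56) = 0.0306 mA.
I_C = β·I_B = 150×0.0306 = 4.59 mA, and I_E = (β+1)I_B = 4.63 mA.
V_CE = V_CC − I_C·R_C − I_E·R_E = 13 − 4.59×1 − 4.63×0.56 = 5.82 V.
V_CE = 5.82 V > 0.2 V confirms active-region operation.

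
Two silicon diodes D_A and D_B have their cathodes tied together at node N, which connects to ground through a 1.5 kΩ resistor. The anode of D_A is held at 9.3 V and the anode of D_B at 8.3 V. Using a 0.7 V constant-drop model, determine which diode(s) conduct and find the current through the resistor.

Only D_A conducts; I_R ≈ 5.7 mA

Assume both conduct. Then node N would need to be at both 9.3−0.7 = 8.6 V and 8.3−0.7 = 7.6 V, which is impossible.
Assume only D_A conducts: V_N = 9.3 − 0.7 = 8.6 V, so I_R = 8.6/1.5 = 5.73 mA.
Check D_B: its anode-to-cathode voltage is 8.3 − 8.6 = -0.3 V < 0.7 V, so it is off. The assumption is consistent.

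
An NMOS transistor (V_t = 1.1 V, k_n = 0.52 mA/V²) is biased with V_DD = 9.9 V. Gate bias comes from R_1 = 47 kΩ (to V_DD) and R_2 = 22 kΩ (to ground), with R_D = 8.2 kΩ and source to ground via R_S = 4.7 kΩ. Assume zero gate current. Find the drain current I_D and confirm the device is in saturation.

I_D ≈ 0.24 mA

V_G = V_DD·R_2/(R_1+R_2) = 9.9×22/69 = 3.16 V.
Assume saturation: I_D = (k_n/2)(V_GS − V_t)² with V_GS = V_G − I_D·R_S = 3.16 − 4.7·I_D.
Substituting gives 5.74·I_D² − 6.03·I_D + 1.1 = 0, with roots I_D = 0.235 or 0.814 mA.
The root I_D = 0.814 mA gives V_GS = -0.669 V ≤ V_t, so take I_D = 0.235 mA.
Then V_GS = 2.05 V and V_DS = V_DD − I_D(R_D+R_S) = 9.9 − 0.235×12.9 = 6.87 V.
Saturation requires V_DS ≥ V_GS − V_t = 0.951 V; 6.87 ≥ 0.951 ✓.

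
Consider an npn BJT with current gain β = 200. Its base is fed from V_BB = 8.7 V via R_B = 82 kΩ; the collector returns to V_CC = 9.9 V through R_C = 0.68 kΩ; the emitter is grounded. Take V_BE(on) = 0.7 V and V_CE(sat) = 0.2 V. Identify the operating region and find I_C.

saturation; I_C ≈ 14 mA

Assume active: I_B = (8.7 − 0.7)/82 = 0.0976 mA, giving I_C = β·I_B = 19.5 mA.
But then V_CE = 9.9 − 19.5×0.68 = -3.37 V < V_CE(sat) = 0.2 V — impossible in the active region.
So the transistor is saturated. With V_CE = 0.2 V, I_C = (V_CC − 0.2)/R_C = 9.7/0.68 = 14.3 mA.
Check: β·I_B = 19.5 mA > I_C = 14.3 mA, confirming saturation.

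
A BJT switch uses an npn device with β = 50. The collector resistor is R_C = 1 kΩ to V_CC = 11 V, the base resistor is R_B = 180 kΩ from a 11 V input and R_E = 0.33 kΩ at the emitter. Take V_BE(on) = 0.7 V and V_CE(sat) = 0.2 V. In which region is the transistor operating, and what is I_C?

Assume active. Base-emitter loop: I_B = (V_BB − V_BE)/(R_B + (β+1)R_E) = (11 − 0.7)/(180 + 51×0.33) = 0.0523 mA.
I_C = β·I_B = 50×0.0523 = 2.62 mA.
V_CE = V_CC − I_C·R_C − I_E·R_E = 11 − 2.62×1 − 2.67×0.33 = 7.5 V > V_CE(sat), so the active-region assumption holds.

active; I_C ≈ 2.6 mA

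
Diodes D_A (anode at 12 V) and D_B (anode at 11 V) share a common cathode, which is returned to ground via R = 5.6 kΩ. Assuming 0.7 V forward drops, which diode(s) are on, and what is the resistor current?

Assume both conduct. Then node N would need to be at both 12−0.7 = 11.3 V and 11−0.7 = 10.3 V, which is impossible.
Assume only D_A conducts: V_N = 12 − 0.7 = 11.3 V, so I_R = 11.3/5.6 = 2.02 mA.
Check D_B: its anode-to-cathode voltage is 11 − 11.3 = -0.3 V < 0.7 V, so it is off. The assumption is consistent.

Only D_A conducts; I_R ≈ 2 mA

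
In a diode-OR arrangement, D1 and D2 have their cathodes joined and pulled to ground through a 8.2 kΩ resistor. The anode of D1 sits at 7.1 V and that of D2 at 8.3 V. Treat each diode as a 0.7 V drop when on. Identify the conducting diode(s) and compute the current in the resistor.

Only D2 conducts; I_R ≈ 0.93 mA

Assume both conduct. Then node N would need to be at both 7.1−0.7 = 6.4 V and 8.3−0.7 = 7.6 V, which is impossible.
Assume only D2 conducts: V_N = 8.3 − 0.7 = 7.6 V, so I_R = 7.6/8.2 = 0.927 mA.
Check D1: its anode-to-cathode voltage is 7.1 − 7.6 = -0.5 V < 0.7 V, so it is off. The assumption is consistent.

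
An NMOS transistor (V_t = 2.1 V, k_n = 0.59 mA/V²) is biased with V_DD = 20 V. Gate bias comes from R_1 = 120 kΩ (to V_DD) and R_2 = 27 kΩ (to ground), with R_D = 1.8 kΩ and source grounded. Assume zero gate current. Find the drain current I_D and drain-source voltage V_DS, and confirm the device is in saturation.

V_G = V_DD·R_2/(R_1+R_2) = 20×27/147 = 3.67 V. With the source grounded, V_GS = V_G = 3.67 V.
Assume saturation: I_D = (k_n/2)(V_GS − V_t)² = (0.59/2)×(3.67 − 2.1)² = 0.295×1.57² = 0.73 mA.
V_DS = V_DD − I_D·R_D = 20 − 0.73×1.8 = 18.7 V.
Saturation requires V_DS ≥ V_GS − V_t = 1.57 V; 18.7 ≥ 1.57 ✓.

I_D ≈ 0.73 mA, V_DS ≈ 19 V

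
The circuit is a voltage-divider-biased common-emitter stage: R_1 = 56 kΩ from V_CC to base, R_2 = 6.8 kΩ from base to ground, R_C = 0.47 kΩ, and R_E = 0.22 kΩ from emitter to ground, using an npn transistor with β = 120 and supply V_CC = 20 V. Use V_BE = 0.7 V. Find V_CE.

Thevenize the base divider: V_Th = V_CC·R_2/(R_1+R_2) = 20×6.8/62.8 = 2.17 V, R_Th = R_1‖R_2 = 6.06 kΩ.
Base-emitter loop: V_Th = I_B·R_Th + V_BE + (β+1)I_B·R_E, so I_B = (2.17 − 0.7) / (6.06 + 121×0.22) = 0.0448 mA.
I_C = β·I_B = 120×0.0448 = 5.38 mA, and I_E = (β+1)I_B = 5.43 mA.
V_CE = V_CC − I_C·R_C − I_E·R_E = 20 − 5.38×0.47 − 5.43×0.22 = 16.3 V.
V_CE = 16.3 V > 0.2 V confirms active-region operation.

V_CE ≈ 16 V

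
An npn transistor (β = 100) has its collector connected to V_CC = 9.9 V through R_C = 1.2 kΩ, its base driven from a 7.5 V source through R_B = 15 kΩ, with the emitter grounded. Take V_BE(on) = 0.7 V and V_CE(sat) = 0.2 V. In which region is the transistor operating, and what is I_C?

Assume active: I_B = (7.5 − 0.7)/15 = 0.453 mA, giving I_C = β·I_B = 45.3 mA.
But then V_CE = 9.9 − 45.3×1.2 = -44.5 V < V_CE(sat) = 0.2 V — impossible in the active region.
So the transistor is saturated. With V_CE = 0.2 V, I_C = (V_CC − 0.2)/R_C = 9.7/1.2 = 8.08 mA.
Check: β·I_B = 45.3 mA > I_C = 8.08 mA, confirming saturation.

saturation; I_C ≈ 8.1 mA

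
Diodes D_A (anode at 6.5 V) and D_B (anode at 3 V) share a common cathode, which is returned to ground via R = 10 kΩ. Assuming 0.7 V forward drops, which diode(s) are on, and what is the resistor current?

Assume both conduct. Then node N would need to be at both 6.5−0.7 = 5.8 V and 3−0.7 = 2.3 V, which is impossible.
Assume only D_A conducts: V_N = 6.5 − 0.7 = 5.8 V, so I_R = 5.8/10 = 0.58 mA.
Check D_B: its anode-to-cathode voltage is 3 − 5.8 = -2.8 V < 0.7 V, so it is off. The assumption is consistent.

Only D_A conducts; I_R ≈ 0.58 mA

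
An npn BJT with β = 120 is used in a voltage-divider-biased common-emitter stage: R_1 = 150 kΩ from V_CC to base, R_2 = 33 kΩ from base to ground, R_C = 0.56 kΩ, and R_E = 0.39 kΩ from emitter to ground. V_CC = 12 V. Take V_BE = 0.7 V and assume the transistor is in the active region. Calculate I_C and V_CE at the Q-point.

I_C ≈ 2.4 mA, V_CE ≈ 9.7 V

Thevenize the base divider: V_Th = V_CC·R_2/(R_1+R_2) = 12×33/183 = 2.16 V, R_Th = R_1‖R_2 = 27 kΩ.
Base-emitter loop: V_Th = I_B·R_Th + V_BE + (β+1)I_B·R_E, so I_B = (2.16 − 0.7) / (27 + 121×0.39) = 0.0197 mA.
I_C = β·I_B = 120×0.0197 = 2.37 mA, and I_E = (β+1)I_B = 2.39 mA.
V_CE = V_CC − I_C·R_C − I_E·R_E = 12 − 2.37×0.56 − 2.39×0.39 = 9.74 V.
V_CE = 9.74 V > 0.2 V confirms active-region operation.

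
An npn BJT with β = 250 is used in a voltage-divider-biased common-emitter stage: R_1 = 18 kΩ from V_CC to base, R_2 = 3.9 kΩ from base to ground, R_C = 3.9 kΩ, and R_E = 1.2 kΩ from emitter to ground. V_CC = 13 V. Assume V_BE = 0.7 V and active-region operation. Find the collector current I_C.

Thevenize the base divider: V_Th = V_CC·R_2/(R_1+R_2) = 13×3.9/21.9 = 2.32 V, R_Th = R_1‖R_2 = 3.21 kΩ.
Base-emitter loop: V_Th = I_B·R_Th + V_BE + (β+1)I_B·R_E, so I_B = (2.32 − 0.7) / (3.21 + 251×1.2) = 0.00531 mA.
I_C = β·I_B = 250×0.00531 = 1.33 mA, and I_E = (β+1)I_B = 1.33 mA.
V_CE = V_CC − I_C·R_C − I_E·R_E = 13 − 1.33×3.9 − 1.33×1.2 = 6.23 V.
V_CE = 6.23 V > 0.2 V confirms active-region operation.

I_C ≈ 1.3 mA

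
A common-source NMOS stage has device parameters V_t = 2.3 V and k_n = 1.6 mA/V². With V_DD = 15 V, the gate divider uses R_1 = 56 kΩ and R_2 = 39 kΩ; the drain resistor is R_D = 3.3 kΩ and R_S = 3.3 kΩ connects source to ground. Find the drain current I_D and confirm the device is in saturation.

V_G = V_DD·R_2/(R_1+R_2) = 15×39/95 = 6.16 V.
Assume saturation: I_D = (k_n/2)(V_GS − V_t)² with V_GS = V_G − I_D·R_S = 6.16 − 3.3·I_D.
Substituting gives 8.71·I_D² − 21.4·I_D + 11.9 = 0, with roots I_D = 0.856 or 1.6 mA.
The root I_D = 1.6 mA gives V_GS = 0.887 V ≤ V_t, so take I_D = 0.856 mA.
Then V_GS = 3.33 V and V_DS = V_DD − I_D(R_D+R_S) = 15 − 0.856×6.6 = 9.35 V.
Saturation requires V_DS ≥ V_GS − V_t = 1.03 V; 9.35 ≥ 1.03 ✓.

I_D ≈ 0.86 mA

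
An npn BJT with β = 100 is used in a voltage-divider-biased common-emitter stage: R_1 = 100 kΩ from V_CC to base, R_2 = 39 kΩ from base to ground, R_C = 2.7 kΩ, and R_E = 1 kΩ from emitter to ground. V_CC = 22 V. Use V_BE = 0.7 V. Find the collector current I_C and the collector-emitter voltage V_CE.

I_C ≈ 4.2 mA, V_CE ≈ 6.3 V

Thevenize the base divider: V_Th = V_CC·R_2/(R_1+R_2) = 22×39/139 = 6.17 V, R_Th = R_1‖R_2 = 28.1 kΩ.
Base-emitter loop: V_Th = I_B·R_Th + V_BE + (β+1)I_B·R_E, so I_B = (6.17 − 0.7) / (28.1 + 101×1) = 0.0424 mA.
I_C = β·I_B = 100×0.0424 = 4.24 mA, and I_E = (β+1)I_B = 4.28 mA.
V_CE = V_CC − I_C·R_C − I_E·R_E = 22 − 4.24×2.7 − 4.28×1 = 6.27 V.
V_CE = 6.27 V > 0.2 V confirms active-region operation.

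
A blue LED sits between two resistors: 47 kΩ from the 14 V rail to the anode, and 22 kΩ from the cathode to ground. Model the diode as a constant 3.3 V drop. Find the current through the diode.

I ≈ 0.16 mA

The two resistors are in series with the diode, so KVL gives 14 = I·47 + 3.3 + I·22.
I = (14 − 3.3) / (47 + 22) kΩ = 10.7 / 69 = 0.155 mA.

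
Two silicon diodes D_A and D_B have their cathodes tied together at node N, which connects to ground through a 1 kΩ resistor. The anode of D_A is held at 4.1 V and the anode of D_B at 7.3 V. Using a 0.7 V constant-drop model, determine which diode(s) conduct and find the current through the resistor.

Assume both conduct. Then node N would need to be at both 4.1−0.7 = 3.4 V and 7.3−0.7 = 6.6 V, which is impossible.
Assume only D_B conducts: V_N = 7.3 − 0.7 = 6.6 V, so I_R = 6.6/1 = 6.6 mA.
Check D_A: its anode-to-cathode voltage is 4.1 − 6.6 = -2.5 V < 0.7 V, so it is off. The assumption is consistent.

Only D_B conducts; I_R ≈ 6.6 mA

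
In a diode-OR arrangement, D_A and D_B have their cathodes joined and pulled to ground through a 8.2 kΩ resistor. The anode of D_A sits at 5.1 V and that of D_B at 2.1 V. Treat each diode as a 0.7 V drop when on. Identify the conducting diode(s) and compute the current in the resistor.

Assume both conduct. Then node N would need to be at both 5.1−0.7 = 4.4 V and 2.1−0.7 = 1.4 V, which is impossible.
Assume only D_A conducts: V_N = 5.1 − 0.7 = 4.4 V, so I_R = 4.4/8.2 = 0.537 mA.
Check D_B: its anode-to-cathode voltage is 2.1 − 4.4 = -2.3 V < 0.7 V, so it is off. The assumption is consistent.

Only D_A conducts; I_R ≈ 0.54 mA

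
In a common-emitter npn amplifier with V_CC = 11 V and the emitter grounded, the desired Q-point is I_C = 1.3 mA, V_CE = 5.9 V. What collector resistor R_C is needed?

Collector loop: V_CC = I_C·R_C + V_CE.
R_C = (V_CC − V_CE)/I_C = (11 − 5.9)/1.3 = 3.92 kΩ.

R_C ≈ 3.9 kΩ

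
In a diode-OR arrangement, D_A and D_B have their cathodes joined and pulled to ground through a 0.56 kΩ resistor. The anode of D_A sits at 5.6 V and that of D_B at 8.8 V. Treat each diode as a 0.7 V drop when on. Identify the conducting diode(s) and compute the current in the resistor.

Only D_B conducts; I_R ≈ 14 mA

Assume both conduct. Then node N would need to be at both 5.6−0.7 = 4.9 V and 8.8−0.7 = 8.1 V, which is impossible.
Assume only D_B conducts: V_N = 8.8 − 0.7 = 8.1 V, so I_R = 8.1/0.56 = 14.5 mA.
Check D_A: its anode-to-cathode voltage is 5.6 − 8.1 = -2.5 V < 0.7 V, so it is off. The assumption is consistent.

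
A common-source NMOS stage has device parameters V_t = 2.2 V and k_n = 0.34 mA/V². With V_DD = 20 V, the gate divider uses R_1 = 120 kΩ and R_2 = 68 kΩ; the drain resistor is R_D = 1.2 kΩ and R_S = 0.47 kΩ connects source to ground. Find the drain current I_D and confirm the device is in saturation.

I_D ≈ 2.5 mA

V_G = V_DD·R_2/(R_1+R_2) = 20×68/188 = 7.23 V.
Assume saturation: I_D = (k_n/2)(V_GS − V_t)² with V_GS = V_G − I_D·R_S = 7.23 − 0.47·I_D.
Substituting gives 0.0376·I_D² − 1.8·I_D + 4.31 = 0, with roots I_D = 2.52 or 45.5 mA.
The root I_D = 45.5 mA gives V_GS = -14.2 V ≤ V_t, so take I_D = 2.52 mA.
Then V_GS = 6.05 V and V_DS = V_DD − I_D(R_D+R_S) = 20 − 2.52×1.67 = 15.8 V.
Saturation requires V_DS ≥ V_GS − V_t = 3.85 V; 15.8 ≥ 3.85 ✓.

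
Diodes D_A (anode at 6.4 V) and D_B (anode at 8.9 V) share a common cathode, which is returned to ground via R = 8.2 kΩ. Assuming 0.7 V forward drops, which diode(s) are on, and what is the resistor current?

Only D_B conducts; I_R ≈ 1 mA

Assume both conduct. Then node N would need to be at both 6.4−0.7 = 5.7 V and 8.9−0.7 = 8.2 V, which is impossible.
Assume only D_B conducts: V_N = 8.9 − 0.7 = 8.2 V, so I_R = 8.2/8.2 = 1 mA.
Check D_A: its anode-to-cathode voltage is 6.4 − 8.2 = -1.8 V < 0.7 V, so it is off. The assumption is consistent.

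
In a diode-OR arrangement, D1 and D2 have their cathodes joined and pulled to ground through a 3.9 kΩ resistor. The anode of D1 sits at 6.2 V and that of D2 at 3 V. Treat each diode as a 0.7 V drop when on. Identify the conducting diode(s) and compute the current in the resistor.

Assume both conduct. Then node N would need to be at both 6.2−0.7 = 5.5 V and 3−0.7 = 2.3 V, which is impossible.
Assume only D1 conducts: V_N = 6.2 − 0.7 = 5.5 V, so I_R = 5.5/3.9 = 1.41 mA.
Check D2: its anode-to-cathode voltage is 3 − 5.5 = -2.5 V < 0.7 V, so it is off. The assumption is consistent.

Only D1 conducts; I_R ≈ 1.4 mA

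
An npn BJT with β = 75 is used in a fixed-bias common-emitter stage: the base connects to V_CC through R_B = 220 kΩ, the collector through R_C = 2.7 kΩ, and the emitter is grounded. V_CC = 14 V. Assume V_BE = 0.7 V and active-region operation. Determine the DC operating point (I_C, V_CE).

I_C ≈ 4.5 mA, V_CE ≈ 1.8 V

Base loop: V_CC = I_B·R_B + V_BE, so I_B = (14 − 0.7)/220 kΩ = 0.0605 mA.
In the active region I_C = β·I_B = 75 × 0.0605 = 4.53 mA.
Collector loop: V_CE = V_CC − I_C·R_C = 14 − 4.53×2.7 = 1.76 V.
Since V_CE = 1.76 V > V_CE(sat) ≈ 0.2 V, the transistor is in the active region as assumed.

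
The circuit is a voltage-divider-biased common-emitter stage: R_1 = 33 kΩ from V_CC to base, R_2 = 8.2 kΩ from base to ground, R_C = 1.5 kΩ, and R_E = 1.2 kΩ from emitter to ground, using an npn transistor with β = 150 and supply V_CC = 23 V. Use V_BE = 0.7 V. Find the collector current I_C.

I_C ≈ 3.1 mA

Thevenize the base divider: V_Th = V_CC·R_2/(R_1+R_2) = 23×8.2/41.2 = 4.58 V, R_Th = R_1‖R_2 = 6.57 kΩ.
Base-emitter loop: V_Th = I_B·R_Th + V_BE + (β+1)I_B·R_E, so I_B = (4.58 − 0.7) / (6.57 + 151×1.2) = 0.0207 mA.
I_C = β·I_B = 150×0.0207 = 3.1 mA, and I_E = (β+1)I_B = 3.12 mA.
V_CE = V_CC − I_C·R_C − I_E·R_E = 23 − 3.1×1.5 − 3.12×1.2 = 14.6 V.
V_CE = 14.6 V > 0.2 V confirms active-region operation.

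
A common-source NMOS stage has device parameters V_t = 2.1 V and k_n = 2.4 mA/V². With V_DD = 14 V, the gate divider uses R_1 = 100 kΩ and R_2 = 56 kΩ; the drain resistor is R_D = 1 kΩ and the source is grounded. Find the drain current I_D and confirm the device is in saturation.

V_G = V_DD·R_2/(R_1+R_2) = 14×56/156 = 5.03 V. With the source grounded, V_GS = V_G = 5.03 V.
Assume saturation: I_D = (k_n/2)(V_GS − V_t)² = (2.4/2)×(5.03 − 2.1)² = 1.2×2.93² = 10.3 mA.
V_DS = V_DD − I_D·R_D = 14 − 10.3×1 = 3.73 V.
Saturation requires V_DS ≥ V_GS − V_t = 2.93 V; 3.73 ≥ 2.93 ✓.

I_D ≈ 10 mA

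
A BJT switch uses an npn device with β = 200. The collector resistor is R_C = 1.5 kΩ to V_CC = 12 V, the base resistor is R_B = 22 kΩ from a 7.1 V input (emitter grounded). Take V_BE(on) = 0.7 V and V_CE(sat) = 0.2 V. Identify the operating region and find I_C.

saturation; I_C ≈ 7.9 mA

Assume active: I_B = (7.1 − 0.7)/22 = 0.291 mA, giving I_C = β·I_B = 58.2 mA.
But then V_CE = 12 − 58.2×1.5 = -75.3 V < V_CE(sat) = 0.2 V — impossible in the active region.
So the transistor is saturated. With V_CE = 0.2 V, I_C = (V_CC − 0.2)/R_C = 11.8/1.5 = 7.87 mA.
Check: β·I_B = 58.2 mA > I_C = 7.87 mA, confirming saturation.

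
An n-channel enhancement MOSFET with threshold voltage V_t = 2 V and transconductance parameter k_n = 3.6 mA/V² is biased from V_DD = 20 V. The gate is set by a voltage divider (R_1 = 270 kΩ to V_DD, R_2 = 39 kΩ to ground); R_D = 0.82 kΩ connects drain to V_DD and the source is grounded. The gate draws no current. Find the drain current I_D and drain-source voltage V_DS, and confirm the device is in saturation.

I_D ≈ 0.49 mA, V_DS ≈ 20 V

V_G = V_DD·R_2/(R_1+R_2) = 20×39/309 = 2.52 V. With the source grounded, V_GS = V_G = 2.52 V.
Assume saturation: I_D = (k_n/2)(V_GS − V_t)² = (3.6/2)×(2.52 − 2)² = 1.8×0.524² = 0.495 mA.
V_DS = V_DD − I_D·R_D = 20 − 0.495×0.82 = 19.6 V.
Saturation requires V_DS ≥ V_GS − V_t = 0.524 V; 19.6 ≥ 0.524 ✓.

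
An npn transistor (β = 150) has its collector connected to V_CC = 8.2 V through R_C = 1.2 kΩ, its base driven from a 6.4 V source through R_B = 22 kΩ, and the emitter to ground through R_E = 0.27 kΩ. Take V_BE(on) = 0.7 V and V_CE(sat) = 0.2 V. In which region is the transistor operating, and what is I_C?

Assume active: I_B = (6.4 − 0.7)/(22 + 151×0.27) = 0.0908 mA, I_C = β·I_B = 13.6 mA.
Then V_CE = 8.2 − 13.6×1.2 − 13.7×0.27 = -11.8 V < 0.2 V — the active assumption fails.
Re-solve with V_CE = 0.2 V. KCL at the emitter: V_E/R_E = (V_BB−0.7−V_E)/R_B + (V_CC−0.2−V_E)/R_C, giving V_E = 1.51 V.
I_C = (V_CC − 0.2 − V_E)/R_C = (8 − 1.51)/1.2 = 5.41 mA.
Check: I_B = (5.7 − 1.51)/22 = 0.19 mA, and β·I_B = 28.6 mA > I_C, confirming saturation.

saturation; I_C ≈ 5.4 mA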